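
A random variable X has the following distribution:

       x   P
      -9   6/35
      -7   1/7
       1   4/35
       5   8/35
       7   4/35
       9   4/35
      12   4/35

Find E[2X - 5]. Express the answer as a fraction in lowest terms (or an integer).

E[2x-5] = (6/35)·(-23) + (1/7)·(-19) + (4/35)·(-3) + (8/35)·5 + (4/35)·9 + (4/35)·13 + (4/35)·19
     = -41/35

-41/35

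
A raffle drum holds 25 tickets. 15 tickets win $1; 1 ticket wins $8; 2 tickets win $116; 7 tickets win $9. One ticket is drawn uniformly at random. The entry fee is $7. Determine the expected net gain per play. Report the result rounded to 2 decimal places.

E[payout] = (15/25)·1 + (1/25)·8 + (2/25)·116 + (7/25)·9 = 318/25
Expected profit = 318/25 − 7 = 143/25 ≈ $5.72

$5.72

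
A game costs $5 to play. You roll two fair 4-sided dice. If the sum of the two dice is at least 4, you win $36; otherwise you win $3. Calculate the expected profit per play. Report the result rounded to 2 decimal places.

E[payout] = (3/16)·3 + (13/16)·36 = 477/16
Expected profit = 477/16 − 5 = 397/16 ≈ $24.81

$24.81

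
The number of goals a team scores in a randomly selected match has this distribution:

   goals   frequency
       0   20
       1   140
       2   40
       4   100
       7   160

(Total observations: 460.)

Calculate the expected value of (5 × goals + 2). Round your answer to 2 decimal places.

Total = 460, so P(goals=0) = 20/460, etc.
E[5x+2] = (1/23)·2 + (7/23)·7 + (2/23)·12 + (5/23)·22 + (8/23)·37
     = 481/23 ≈ 20.91

20.91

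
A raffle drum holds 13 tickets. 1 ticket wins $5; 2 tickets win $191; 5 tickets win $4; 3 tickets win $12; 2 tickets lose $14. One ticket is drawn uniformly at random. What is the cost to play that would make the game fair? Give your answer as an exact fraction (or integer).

E[payout] = (1/13)·5 + (2/13)·191 + (5/13)·4 + (3/13)·12 + (2/13)·(-14) = 415/13
Fair fee = E[payout] = 415/13

415/13 dollars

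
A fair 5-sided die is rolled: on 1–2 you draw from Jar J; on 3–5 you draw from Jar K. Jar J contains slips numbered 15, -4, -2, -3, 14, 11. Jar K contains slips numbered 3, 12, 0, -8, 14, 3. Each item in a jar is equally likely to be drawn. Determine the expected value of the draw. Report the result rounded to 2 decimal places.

4.47

E[X | Jar J] = (15 − 4 − 2 − 3 + 14 + 11)/6 = 31/6
E[X | Jar K] = (3 + 12 + 0 − 8 + 14 + 3)/6 = 4
E[X] = (2/5)·31/6 + (3/5)·4 = 67/15 ≈ 4.47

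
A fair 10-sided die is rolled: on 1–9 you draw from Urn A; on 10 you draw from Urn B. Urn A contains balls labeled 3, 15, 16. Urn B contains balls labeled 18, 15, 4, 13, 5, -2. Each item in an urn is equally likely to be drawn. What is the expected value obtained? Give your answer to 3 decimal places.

11.083

E[X | Urn A] = (3 + 15 + 16)/3 = 34/3
E[X | Urn B] = (18 + 15 + 4 + 13 + 5 − 2)/6 = 53/6
E[X] = (9/10)·34/3 + (1/10)·53/6 = 133/12 ≈ 11.083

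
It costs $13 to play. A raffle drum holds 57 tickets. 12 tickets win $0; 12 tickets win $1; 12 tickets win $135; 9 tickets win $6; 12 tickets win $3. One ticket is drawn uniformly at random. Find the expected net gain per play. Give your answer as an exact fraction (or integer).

E[payout] = (12/57)·0 + (12/57)·1 + (12/57)·135 + (9/57)·6 + (12/57)·3 = 574/19
Expected profit = 574/19 − 13 = 327/19

327/19 dollars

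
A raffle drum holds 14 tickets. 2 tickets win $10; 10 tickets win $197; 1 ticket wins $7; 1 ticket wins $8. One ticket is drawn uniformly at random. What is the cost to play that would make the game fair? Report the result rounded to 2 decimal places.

$143.21

E[payout] = (2/14)·10 + (10/14)·197 + (1/14)·7 + (1/14)·8 = 2005/14
Fair fee = E[payout] = 2005/14 ≈ $143.21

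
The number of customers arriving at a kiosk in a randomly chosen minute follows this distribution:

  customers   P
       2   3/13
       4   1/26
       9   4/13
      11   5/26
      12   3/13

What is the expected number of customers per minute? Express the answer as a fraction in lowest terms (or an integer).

E[X] = (3/13)·2 + (1/26)·4 + (4/13)·9 + (5/26)·11 + (3/13)·12
     = 215/26

215/26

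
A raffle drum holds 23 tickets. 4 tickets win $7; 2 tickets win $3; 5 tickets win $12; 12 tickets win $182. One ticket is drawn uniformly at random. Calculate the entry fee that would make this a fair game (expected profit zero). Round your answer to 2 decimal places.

E[payout] = (4/23)·7 + (2/23)·3 + (5/23)·12 + (12/23)·182 = 2278/23
Fair fee = E[payout] = 2278/23 ≈ $99.04

$99.04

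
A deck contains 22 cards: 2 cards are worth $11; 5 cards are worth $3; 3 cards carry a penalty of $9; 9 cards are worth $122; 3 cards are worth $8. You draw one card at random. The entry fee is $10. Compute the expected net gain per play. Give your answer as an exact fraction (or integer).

456/11 dollars

E[payout] = (2/22)·11 + (5/22)·3 + (3/22)·(-9) + (9/22)·122 + (3/22)·8 = 566/11
Expected profit = 566/11 − 10 = 456/11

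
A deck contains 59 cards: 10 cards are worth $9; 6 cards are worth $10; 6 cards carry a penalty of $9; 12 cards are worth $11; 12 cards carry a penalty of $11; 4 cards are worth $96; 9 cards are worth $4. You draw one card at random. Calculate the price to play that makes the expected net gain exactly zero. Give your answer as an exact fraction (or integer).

E[payout] = (10/59)·9 + (6/59)·10 + (6/59)·(-9) + (12/59)·11 + (12/59)·(-11) + (4/59)·96 + (9/59)·4 = 516/59
Fair fee = E[payout] = 516/59

516/59 dollars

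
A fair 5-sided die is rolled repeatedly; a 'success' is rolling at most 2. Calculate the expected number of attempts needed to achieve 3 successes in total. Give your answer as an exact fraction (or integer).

15/2

By linearity (sum of 3 independent geometric waits), E[trials] = 3/p = 3/(2/5) = 15/2.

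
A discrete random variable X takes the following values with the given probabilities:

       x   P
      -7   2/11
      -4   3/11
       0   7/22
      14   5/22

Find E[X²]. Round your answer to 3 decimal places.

57.818

E[X²] = (2/11)·49 + (3/11)·16 + (7/22)·0 + (5/22)·196
     = 636/11 ≈ 57.818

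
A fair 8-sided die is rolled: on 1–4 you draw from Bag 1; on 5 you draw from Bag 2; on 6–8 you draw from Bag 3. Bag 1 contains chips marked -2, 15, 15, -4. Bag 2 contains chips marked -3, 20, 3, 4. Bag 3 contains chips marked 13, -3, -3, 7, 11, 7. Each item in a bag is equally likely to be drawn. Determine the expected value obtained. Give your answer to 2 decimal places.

5.75

E[X | Bag 1] = (-2 + 15 + 15 − 4)/4 = 6
E[X | Bag 2] = (-3 + 20 + 3 + 4)/4 = 6
E[X | Bag 3] = (13 − 3 − 3 + 7 + 11 + 7)/6 = 16/3
E[X] = (1/2)·6 + (1/8)·6 + (3/8)·16/3 = 23/4 ≈ 5.75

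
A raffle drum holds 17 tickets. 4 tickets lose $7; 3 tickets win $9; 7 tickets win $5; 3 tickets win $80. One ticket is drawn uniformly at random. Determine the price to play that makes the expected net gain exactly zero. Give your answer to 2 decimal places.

$16.12

E[payout] = (4/17)·(-7) + (3/17)·9 + (7/17)·5 + (3/17)·80 = 274/17
Fair fee = E[payout] = 274/17 ≈ $16.12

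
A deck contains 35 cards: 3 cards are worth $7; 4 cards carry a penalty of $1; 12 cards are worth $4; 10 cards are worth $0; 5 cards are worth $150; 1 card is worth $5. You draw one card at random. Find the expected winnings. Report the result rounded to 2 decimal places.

$23.43

E[payout] = (3/35)·7 + (4/35)·(-1) + (12/35)·4 + (10/35)·0 + (5/35)·150 + (1/35)·5 = 164/7
≈ $23.43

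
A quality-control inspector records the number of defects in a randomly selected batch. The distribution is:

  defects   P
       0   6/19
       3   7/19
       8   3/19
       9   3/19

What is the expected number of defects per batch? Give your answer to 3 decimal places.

3.789

E[X] = (6/19)·0 + (7/19)·3 + (3/19)·8 + (3/19)·9
     = 72/19 ≈ 3.789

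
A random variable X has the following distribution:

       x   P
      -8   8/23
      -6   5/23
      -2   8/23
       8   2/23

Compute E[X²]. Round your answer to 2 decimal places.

E[X²] = (8/23)·64 + (5/23)·36 + (8/23)·4 + (2/23)·64
     = 852/23 ≈ 37.04

37.04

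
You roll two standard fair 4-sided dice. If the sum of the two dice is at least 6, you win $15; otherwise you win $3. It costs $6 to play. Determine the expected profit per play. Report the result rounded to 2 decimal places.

$1.50

E[payout] = (5/8)·3 + (3/8)·15 = 15/2
Expected profit = 15/2 − 6 = 3/2 ≈ $1.50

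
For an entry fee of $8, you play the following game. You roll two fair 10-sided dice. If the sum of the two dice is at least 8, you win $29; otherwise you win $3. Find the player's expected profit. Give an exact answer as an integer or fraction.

E[payout] = (21/100)·3 + (79/100)·29 = 1177/50
Expected profit = 1177/50 − 8 = 777/50

777/50 dollars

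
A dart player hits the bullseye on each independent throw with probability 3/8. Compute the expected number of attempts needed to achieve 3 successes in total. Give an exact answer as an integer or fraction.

By linearity (sum of 3 independent geometric waits), E[trials] = 3/p = 3/(3/8) = 8.

8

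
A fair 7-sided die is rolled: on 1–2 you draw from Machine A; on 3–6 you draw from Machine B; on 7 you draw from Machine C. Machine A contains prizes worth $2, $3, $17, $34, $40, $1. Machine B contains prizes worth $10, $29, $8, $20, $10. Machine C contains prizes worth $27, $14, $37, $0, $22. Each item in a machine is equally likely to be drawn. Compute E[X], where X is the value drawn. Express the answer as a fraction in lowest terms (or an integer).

1709/105 dollars

E[X | Machine A] = (2 + 3 + 17 + 34 + 40 + 1)/6 = 97/6
E[X | Machine B] = (10 + 29 + 8 + 20 + 10)/5 = 77/5
E[X | Machine C] = (27 + 14 + 37 + 0 + 22)/5 = 20
E[X] = (2/7)·97/6 + (4/7)·77/5 + (1/7)·20 = 1709/105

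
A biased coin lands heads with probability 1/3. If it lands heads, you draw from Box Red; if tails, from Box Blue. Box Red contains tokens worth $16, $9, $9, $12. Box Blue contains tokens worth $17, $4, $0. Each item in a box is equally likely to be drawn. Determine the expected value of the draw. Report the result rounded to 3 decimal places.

$8.500

E[X | Box Red] = (16 + 9 + 9 + 12)/4 = 23/2
E[X | Box Blue] = (17 + 4 + 0)/3 = 7
E[X] = (1/3)·23/2 + (2/3)·7 = 17/2 ≈ 8.500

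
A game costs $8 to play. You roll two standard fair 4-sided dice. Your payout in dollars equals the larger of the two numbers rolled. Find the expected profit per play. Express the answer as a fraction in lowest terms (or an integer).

Distribution of the larger of the two numbers rolled: 1 w.p. 1/16, 2 w.p. 3/16, 3 w.p. 5/16, 4 w.p. 7/16
E[payout] = (1/16)·1 + (3/16)·2 + (5/16)·3 + (7/16)·4 = 25/8
Expected profit = 25/8 − 8 = -39/8

-39/8 dollars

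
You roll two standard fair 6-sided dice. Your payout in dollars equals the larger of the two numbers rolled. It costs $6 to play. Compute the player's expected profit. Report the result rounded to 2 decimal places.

-$1.53

Distribution of the larger of the two numbers rolled: 1 w.p. 1/36, 2 w.p. 1/12, 3 w.p. 5/36, 4 w.p. 7/36, 5 w.p. 1/4, 6 w.p. 11/36
E[payout] = (1/36)·1 + (1/12)·2 + (5/36)·3 + (7/36)·4 + (1/4)·5 + (11/36)·6 = 161/36
Expected profit = 161/36 − 6 = -55/36 ≈ -$1.53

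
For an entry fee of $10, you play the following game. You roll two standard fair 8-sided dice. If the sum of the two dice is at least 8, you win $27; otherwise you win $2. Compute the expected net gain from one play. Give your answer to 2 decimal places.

$8.80

E[payout] = (21/64)·2 + (43/64)·27 = 1203/64
Expected profit = 1203/64 − 10 = 563/64 ≈ $8.80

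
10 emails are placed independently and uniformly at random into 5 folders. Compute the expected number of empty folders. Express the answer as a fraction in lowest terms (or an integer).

1048576/1953125

Let Xⱼ=1 if folder j is empty. P(Xⱼ=1) = ((5-1)/5)^10 = 1048576/9765625.
By linearity, E[#empty] = 5·1048576/9765625 = 1048576/1953125.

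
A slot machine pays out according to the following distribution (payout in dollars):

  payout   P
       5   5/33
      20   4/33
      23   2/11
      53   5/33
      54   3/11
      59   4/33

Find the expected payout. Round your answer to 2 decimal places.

E[X] = (5/33)·5 + (4/33)·20 + (2/11)·23 + (5/33)·53 + (3/11)·54 + (4/33)·59
     = 410/11 ≈ 37.27

$37.27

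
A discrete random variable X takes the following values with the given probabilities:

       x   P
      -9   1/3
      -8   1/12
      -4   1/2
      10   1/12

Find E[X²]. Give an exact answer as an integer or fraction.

146/3

E[X²] = (1/3)·81 + (1/12)·64 + (1/2)·16 + (1/12)·100
     = 146/3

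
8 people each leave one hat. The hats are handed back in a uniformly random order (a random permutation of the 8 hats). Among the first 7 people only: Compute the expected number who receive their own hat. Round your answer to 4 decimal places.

Let Xᵢ = 1 if person i gets their own hat. For each i, P(Xᵢ=1) = 1/8.
By linearity of expectation, E[X₁+…+X_7] = 7·(1/8) = 7/8.
≈ 0.8750

0.8750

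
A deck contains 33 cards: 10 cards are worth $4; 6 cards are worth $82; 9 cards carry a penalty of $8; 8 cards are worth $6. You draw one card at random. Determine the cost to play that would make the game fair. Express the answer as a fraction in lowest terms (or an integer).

E[payout] = (10/33)·4 + (6/33)·82 + (9/33)·(-8) + (8/33)·6 = 508/33
Fair fee = E[payout] = 508/33

508/33 dollars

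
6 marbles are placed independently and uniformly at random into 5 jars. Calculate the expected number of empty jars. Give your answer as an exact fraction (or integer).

Let Xⱼ=1 if jar j is empty. P(Xⱼ=1) = ((5-1)/5)^6 = 4096/15625.
By linearity, E[#empty] = 5·4096/15625 = 4096/3125.

4096/3125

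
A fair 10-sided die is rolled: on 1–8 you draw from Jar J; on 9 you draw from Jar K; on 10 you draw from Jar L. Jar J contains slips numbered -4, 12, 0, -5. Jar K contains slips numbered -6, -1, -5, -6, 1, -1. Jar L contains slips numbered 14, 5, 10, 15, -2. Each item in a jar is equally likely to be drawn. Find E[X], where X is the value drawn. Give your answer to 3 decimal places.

E[X | Jar J] = (-4 + 12 + 0 − 5)/4 = 3/4
E[X | Jar K] = (-6 − 1 − 5 − 6 + 1 − 1)/6 = -3
E[X | Jar L] = (14 + 5 + 10 + 15 − 2)/5 = 42/5
E[X] = (4/5)·3/4 + (1/10)·(-3) + (1/10)·42/5 = 57/50 ≈ 1.140

1.140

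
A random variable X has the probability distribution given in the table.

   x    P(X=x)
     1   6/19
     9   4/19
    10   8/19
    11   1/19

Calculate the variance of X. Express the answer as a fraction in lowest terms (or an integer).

320/19

E[X] = (6/19)·1 + (4/19)·9 + (8/19)·10 + (1/19)·11 = 7
E[X²] = (6/19)·1 + (4/19)·81 + (8/19)·100 + (1/19)·121 = 1251/19
Var(X) = 1251/19 − (7)² = 320/19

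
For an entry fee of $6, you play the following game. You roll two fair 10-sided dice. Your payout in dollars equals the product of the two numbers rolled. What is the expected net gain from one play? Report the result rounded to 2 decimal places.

$24.25

Distribution of the product of the two numbers rolled: 1 w.p. 1/100, 2 w.p. 1/50, 3 w.p. 1/50, 4 w.p. 3/100, 5 w.p. 1/50, 6 w.p. 1/25, …
E[payout] = (1/100)·1 + (1/50)·2 + (1/50)·3 + (3/100)·4 + (1/50)·5 + (1/25)·6 + (1/50)·7 + (1/25)·8 + (3/100)·9 + (1/25)·10 + (1/25)·12 + (1/50)·14 + (1/50)·15 + (3/100)·16 + (1/25)·18 + (1/25)·20 + (1/50)·21 + (1/25)·24 + (1/100)·25 + (1/50)·27 + (1/50)·28 + (1/25)·30 + (1/50)·32 + (1/50)·35 + (3/100)·36 + (1/25)·40 + (1/50)·42 + (1/50)·45 + (1/50)·48 + (1/100)·49 + (1/50)·50 + (1/50)·54 + (1/50)·56 + (1/50)·60 + (1/50)·63 + (1/100)·64 + (1/50)·70 + (1/50)·72 + (1/50)·80 + (1/100)·81 + (1/50)·90 + (1/100)·100 = 121/4
Expected profit = 121/4 − 6 = 97/4 ≈ $24.25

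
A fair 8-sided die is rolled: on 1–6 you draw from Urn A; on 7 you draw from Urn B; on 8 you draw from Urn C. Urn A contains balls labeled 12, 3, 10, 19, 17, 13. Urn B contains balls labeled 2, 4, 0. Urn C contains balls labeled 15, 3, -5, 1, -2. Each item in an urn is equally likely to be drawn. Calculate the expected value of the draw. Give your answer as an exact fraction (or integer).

E[X | Urn A] = (12 + 3 + 10 + 19 + 17 + 13)/6 = 37/3
E[X | Urn B] = (2 + 4 + 0)/3 = 2
E[X | Urn C] = (15 + 3 − 5 + 1 − 2)/5 = 12/5
E[X] = (3/4)·37/3 + (1/8)·2 + (1/8)·12/5 = 49/5

49/5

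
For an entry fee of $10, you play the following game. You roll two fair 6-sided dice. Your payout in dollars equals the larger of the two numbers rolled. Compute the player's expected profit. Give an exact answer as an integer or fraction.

Distribution of the larger of the two numbers rolled: 1 w.p. 1/36, 2 w.p. 1/12, 3 w.p. 5/36, 4 w.p. 7/36, 5 w.p. 1/4, 6 w.p. 11/36
E[payout] = (1/36)·1 + (1/12)·2 + (5/36)·3 + (7/36)·4 + (1/4)·5 + (11/36)·6 = 161/36
Expected profit = 161/36 − 10 = -199/36

-199/36 dollars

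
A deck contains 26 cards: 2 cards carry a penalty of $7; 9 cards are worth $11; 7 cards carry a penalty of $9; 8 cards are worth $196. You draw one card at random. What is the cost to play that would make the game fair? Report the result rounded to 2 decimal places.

E[payout] = (2/26)·(-7) + (9/26)·11 + (7/26)·(-9) + (8/26)·196 = 795/13
Fair fee = E[payout] = 795/13 ≈ $61.15

$61.15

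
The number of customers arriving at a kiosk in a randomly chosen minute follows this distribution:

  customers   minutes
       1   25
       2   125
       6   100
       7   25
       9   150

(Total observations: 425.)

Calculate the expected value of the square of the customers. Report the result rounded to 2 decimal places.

Total = 425, so P(customers=1) = 25/425, etc.
E[X²] = (1/17)·1 + (5/17)·4 + (4/17)·36 + (1/17)·49 + (6/17)·81
     = 700/17 ≈ 41.18

41.18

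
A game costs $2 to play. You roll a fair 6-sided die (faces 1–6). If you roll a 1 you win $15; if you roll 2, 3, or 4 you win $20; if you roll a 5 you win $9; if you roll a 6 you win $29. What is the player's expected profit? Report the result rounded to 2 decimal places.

$16.83

E[payout] = (1/6)·9 + (1/6)·15 + (1/2)·20 + (1/6)·29 = 113/6
Expected profit = 113/6 − 2 = 101/6 ≈ $16.83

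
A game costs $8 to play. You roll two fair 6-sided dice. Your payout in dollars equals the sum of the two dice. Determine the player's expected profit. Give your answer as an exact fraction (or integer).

Distribution of the sum of the two dice: 2 w.p. 1/36, 3 w.p. 1/18, 4 w.p. 1/12, 5 w.p. 1/9, 6 w.p. 5/36, 7 w.p. 1/6, …
E[payout] = (1/36)·2 + (1/18)·3 + (1/12)·4 + (1/9)·5 + (5/36)·6 + (1/6)·7 + (5/36)·8 + (1/9)·9 + (1/12)·10 + (1/18)·11 + (1/36)·12 = 7
Expected profit = 7 − 8 = -1

-$1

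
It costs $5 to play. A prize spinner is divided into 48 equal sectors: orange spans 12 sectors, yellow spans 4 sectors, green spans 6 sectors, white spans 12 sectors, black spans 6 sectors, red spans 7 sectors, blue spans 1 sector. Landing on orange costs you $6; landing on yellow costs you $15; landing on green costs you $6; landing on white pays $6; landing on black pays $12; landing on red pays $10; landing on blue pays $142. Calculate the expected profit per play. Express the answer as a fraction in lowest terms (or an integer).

-13/12 dollars

E[payout] = (12/48)·(-6) + (4/48)·(-15) + (6/48)·(-6) + (12/48)·6 + (6/48)·12 + (7/48)·10 + (1/48)·142 = 47/12
Expected profit = 47/12 − 5 = -13/12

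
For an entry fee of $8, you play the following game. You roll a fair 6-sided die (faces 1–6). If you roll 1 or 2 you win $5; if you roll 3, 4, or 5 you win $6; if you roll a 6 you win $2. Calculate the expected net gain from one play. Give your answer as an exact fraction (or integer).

-$3

E[payout] = (1/6)·2 + (1/3)·5 + (1/2)·6 = 5
Expected profit = 5 − 8 = -3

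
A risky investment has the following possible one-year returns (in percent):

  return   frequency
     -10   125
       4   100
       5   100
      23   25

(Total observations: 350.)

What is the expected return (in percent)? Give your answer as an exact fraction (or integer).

Total = 350, so P(return=-10) = 125/350, etc.
E[X] = (5/14)·(-10) + (2/7)·4 + (2/7)·5 + (1/14)·23
     = 9/14

9/14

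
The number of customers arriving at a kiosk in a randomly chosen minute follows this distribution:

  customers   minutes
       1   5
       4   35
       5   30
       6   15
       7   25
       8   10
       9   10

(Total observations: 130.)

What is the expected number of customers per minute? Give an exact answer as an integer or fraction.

73/13

Total = 130, so P(customers=1) = 5/130, etc.
E[X] = (1/26)·1 + (7/26)·4 + (3/13)·5 + (3/26)·6 + (5/26)·7 + (1/13)·8 + (1/13)·9
     = 73/13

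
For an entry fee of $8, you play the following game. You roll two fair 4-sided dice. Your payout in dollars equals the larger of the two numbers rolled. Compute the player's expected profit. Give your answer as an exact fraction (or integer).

Distribution of the larger of the two numbers rolled: 1 w.p. 1/16, 2 w.p. 3/16, 3 w.p. 5/16, 4 w.p. 7/16
E[payout] = (1/16)·1 + (3/16)·2 + (5/16)·3 + (7/16)·4 = 25/8
Expected profit = 25/8 − 8 = -39/8

-39/8 dollars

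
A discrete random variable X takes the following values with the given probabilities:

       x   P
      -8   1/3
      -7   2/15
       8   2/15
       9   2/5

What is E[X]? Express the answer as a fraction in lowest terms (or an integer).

16/15

E[X] = (1/3)·(-8) + (2/15)·(-7) + (2/15)·8 + (2/5)·9
     = 16/15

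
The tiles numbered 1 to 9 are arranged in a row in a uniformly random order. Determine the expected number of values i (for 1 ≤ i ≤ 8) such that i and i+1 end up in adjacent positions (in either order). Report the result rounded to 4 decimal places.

1.7778

For each i ∈ {1,…,8}, let Xᵢ = 1 if i and i+1 are adjacent. P(Xᵢ=1) = 2·(9−1)!/9! = 2/9.
By linearity, E[ΣXᵢ] = (8)·(2/9) = 16/9.
≈ 1.7778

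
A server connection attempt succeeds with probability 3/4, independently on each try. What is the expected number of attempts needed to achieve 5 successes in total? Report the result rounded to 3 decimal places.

By linearity (sum of 5 independent geometric waits), E[trials] = 5/p = 5/(3/4) = 20/3.
≈ 6.667

6.667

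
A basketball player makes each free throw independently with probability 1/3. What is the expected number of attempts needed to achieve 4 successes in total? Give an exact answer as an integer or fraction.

By linearity (sum of 4 independent geometric waits), E[trials] = 4/p = 4/(1/3) = 12.

12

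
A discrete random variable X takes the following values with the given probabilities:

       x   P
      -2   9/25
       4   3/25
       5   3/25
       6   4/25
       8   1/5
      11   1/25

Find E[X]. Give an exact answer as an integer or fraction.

84/25

E[X] = (9/25)·(-2) + (3/25)·4 + (3/25)·5 + (4/25)·6 + (1/5)·8 + (1/25)·11
     = 84/25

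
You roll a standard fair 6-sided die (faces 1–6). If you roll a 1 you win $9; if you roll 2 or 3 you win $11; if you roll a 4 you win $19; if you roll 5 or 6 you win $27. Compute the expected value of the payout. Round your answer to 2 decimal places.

E[payout] = (1/6)·9 + (1/3)·11 + (1/6)·19 + (1/3)·27 = 52/3
≈ $17.33

$17.33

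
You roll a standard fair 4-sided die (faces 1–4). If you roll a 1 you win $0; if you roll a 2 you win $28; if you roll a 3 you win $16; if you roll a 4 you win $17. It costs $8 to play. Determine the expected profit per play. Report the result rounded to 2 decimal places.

E[payout] = (1/4)·0 + (1/4)·16 + (1/4)·17 + (1/4)·28 = 61/4
Expected profit = 61/4 − 8 = 29/4 ≈ $7.25

$7.25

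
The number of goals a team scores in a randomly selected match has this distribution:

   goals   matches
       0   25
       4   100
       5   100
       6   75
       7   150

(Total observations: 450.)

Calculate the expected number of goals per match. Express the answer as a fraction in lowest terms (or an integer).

Total = 450, so P(goals=0) = 25/450, etc.
E[X] = (1/18)·0 + (2/9)·4 + (2/9)·5 + (1/6)·6 + (1/3)·7
     = 16/3

16/3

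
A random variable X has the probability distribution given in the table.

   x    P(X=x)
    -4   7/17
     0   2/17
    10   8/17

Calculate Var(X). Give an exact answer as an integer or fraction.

12800/289

E[X] = (7/17)·(-4) + (2/17)·0 + (8/17)·10 = 52/17
E[X²] = (7/17)·16 + (2/17)·0 + (8/17)·100 = 912/17
Var(X) = 912/17 − (52/17)² = 12800/289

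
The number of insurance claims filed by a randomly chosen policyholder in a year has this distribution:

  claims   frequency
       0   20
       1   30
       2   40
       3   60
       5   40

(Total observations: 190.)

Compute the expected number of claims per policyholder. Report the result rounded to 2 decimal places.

Total = 190, so P(claims=0) = 20/190, etc.
E[X] = (2/19)·0 + (3/19)·1 + (4/19)·2 + (6/19)·3 + (4/19)·5
     = 49/19 ≈ 2.58

2.58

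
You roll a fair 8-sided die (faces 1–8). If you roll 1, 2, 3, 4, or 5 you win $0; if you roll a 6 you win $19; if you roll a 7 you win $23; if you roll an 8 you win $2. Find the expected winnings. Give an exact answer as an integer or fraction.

11/2 dollars

E[payout] = (5/8)·0 + (1/8)·2 + (1/8)·19 + (1/8)·23 = 11/2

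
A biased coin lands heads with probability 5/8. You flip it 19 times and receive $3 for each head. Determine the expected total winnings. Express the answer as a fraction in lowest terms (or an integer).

E[#heads] = 19·5/8 = 95/8 (linearity over flips).
E[winnings] = 3·95/8 = 285/8.

285/8 dollars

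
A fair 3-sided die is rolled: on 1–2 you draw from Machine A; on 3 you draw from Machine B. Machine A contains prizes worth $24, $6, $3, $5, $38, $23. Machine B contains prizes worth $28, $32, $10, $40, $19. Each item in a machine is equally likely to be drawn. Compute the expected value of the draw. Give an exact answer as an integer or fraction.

E[X | Machine A] = (24 + 6 + 3 + 5 + 38 + 23)/6 = 33/2
E[X | Machine B] = (28 + 32 + 10 + 40 + 19)/5 = 129/5
E[X] = (2/3)·33/2 + (1/3)·129/5 = 98/5

98/5 dollars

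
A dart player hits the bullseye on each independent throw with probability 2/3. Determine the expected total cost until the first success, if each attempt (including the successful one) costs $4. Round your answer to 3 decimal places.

$6.000

E[#attempts] = 1/p = 3/2; E[cost] = 4·3/2 = 6.
≈ 6.000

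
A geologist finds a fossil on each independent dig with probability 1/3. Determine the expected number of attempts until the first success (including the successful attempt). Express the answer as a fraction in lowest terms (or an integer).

For a geometric distribution, E[trials] = 1/p = 1/(1/3) = 3.

3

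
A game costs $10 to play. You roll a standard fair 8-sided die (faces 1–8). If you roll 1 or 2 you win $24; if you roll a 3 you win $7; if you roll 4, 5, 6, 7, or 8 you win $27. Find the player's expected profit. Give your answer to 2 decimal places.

E[payout] = (1/8)·7 + (1/4)·24 + (5/8)·27 = 95/4
Expected profit = 95/4 − 10 = 55/4 ≈ $13.75

$13.75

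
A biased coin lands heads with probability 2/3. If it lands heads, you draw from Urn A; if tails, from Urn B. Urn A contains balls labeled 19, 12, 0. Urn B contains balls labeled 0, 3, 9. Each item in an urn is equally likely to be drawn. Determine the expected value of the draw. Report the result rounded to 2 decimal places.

E[X | Urn A] = (19 + 12 + 0)/3 = 31/3
E[X | Urn B] = (0 + 3 + 9)/3 = 4
E[X] = (2/3)·31/3 + (1/3)·4 = 74/9 ≈ 8.22

8.22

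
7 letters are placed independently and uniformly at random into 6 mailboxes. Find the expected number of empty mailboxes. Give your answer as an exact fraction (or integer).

78125/46656

Let Xⱼ=1 if mailbox j is empty. P(Xⱼ=1) = ((6-1)/6)^7 = 78125/279936.
By linearity, E[#empty] = 6·78125/279936 = 78125/46656.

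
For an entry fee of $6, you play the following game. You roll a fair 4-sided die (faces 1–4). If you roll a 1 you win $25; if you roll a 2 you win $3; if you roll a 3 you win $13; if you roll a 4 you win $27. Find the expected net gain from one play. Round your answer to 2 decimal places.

E[payout] = (1/4)·3 + (1/4)·13 + (1/4)·25 + (1/4)·27 = 17
Expected profit = 17 − 6 = 11 ≈ $11.00

$11.00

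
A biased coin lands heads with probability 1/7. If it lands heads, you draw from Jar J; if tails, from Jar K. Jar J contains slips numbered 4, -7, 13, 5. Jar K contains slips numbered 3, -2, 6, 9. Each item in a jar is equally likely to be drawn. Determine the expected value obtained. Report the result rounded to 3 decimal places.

E[X | Jar J] = (4 − 7 + 13 + 5)/4 = 15/4
E[X | Jar K] = (3 − 2 + 6 + 9)/4 = 4
E[X] = (1/7)·15/4 + (6/7)·4 = 111/28 ≈ 3.964

3.964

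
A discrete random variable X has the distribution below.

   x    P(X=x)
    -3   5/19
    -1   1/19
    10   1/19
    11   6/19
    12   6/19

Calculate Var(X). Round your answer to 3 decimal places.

43.102

E[X] = (5/19)·(-3) + (1/19)·(-1) + (1/19)·10 + (6/19)·11 + (6/19)·12 = 132/19
E[X²] = (5/19)·9 + (1/19)·1 + (1/19)·100 + (6/19)·121 + (6/19)·144 = 1736/19
Var(X) = 1736/19 − (132/19)² = 15560/361 ≈ 43.102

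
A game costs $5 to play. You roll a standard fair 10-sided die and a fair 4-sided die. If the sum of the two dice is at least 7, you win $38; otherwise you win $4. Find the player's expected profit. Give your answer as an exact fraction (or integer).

E[payout] = (7/20)·4 + (13/20)·38 = 261/10
Expected profit = 261/10 − 5 = 211/10

211/10 dollars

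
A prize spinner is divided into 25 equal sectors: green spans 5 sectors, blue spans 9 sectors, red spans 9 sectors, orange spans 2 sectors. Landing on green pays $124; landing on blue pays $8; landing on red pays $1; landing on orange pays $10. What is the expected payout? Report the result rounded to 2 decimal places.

$28.84

E[payout] = (5/25)·124 + (9/25)·8 + (9/25)·1 + (2/25)·10 = 721/25
≈ $28.84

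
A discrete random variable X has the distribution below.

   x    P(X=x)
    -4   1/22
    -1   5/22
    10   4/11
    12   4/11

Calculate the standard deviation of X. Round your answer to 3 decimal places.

E[X] = 167/22, E[X²] = 1973/22
Var(X) = E[X²] − (E[X])² = 1973/22 − 27889/484 = 15517/484
SD(X) = √(15517/484) ≈ 5.662

5.662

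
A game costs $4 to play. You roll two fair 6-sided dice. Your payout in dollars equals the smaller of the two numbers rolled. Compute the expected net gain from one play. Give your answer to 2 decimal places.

Distribution of the smaller of the two numbers rolled: 1 w.p. 11/36, 2 w.p. 1/4, 3 w.p. 7/36, 4 w.p. 5/36, 5 w.p. 1/12, 6 w.p. 1/36
E[payout] = (11/36)·1 + (1/4)·2 + (7/36)·3 + (5/36)·4 + (1/12)·5 + (1/36)·6 = 91/36
Expected profit = 91/36 − 4 = -53/36 ≈ -$1.47

-$1.47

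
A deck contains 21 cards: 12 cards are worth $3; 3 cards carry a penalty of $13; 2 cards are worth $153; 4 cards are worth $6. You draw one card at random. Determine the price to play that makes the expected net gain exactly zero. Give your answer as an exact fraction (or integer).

109/7 dollars

E[payout] = (12/21)·3 + (3/21)·(-13) + (2/21)·153 + (4/21)·6 = 109/7
Fair fee = E[payout] = 109/7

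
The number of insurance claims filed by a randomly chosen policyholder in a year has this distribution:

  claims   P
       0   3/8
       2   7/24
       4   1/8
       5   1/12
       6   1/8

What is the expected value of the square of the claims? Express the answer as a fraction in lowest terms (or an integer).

E[X²] = (3/8)·0 + (7/24)·4 + (1/8)·16 + (1/12)·25 + (1/8)·36
     = 39/4

39/4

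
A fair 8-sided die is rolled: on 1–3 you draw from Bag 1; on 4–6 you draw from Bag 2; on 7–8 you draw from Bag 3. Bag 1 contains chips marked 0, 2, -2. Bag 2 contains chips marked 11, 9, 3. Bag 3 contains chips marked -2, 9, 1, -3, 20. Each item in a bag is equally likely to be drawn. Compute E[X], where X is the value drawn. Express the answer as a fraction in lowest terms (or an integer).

33/8

E[X | Bag 1] = (0 + 2 − 2)/3 = 0
E[X | Bag 2] = (11 + 9 + 3)/3 = 23/3
E[X | Bag 3] = (-2 + 9 + 1 − 3 + 20)/5 = 5
E[X] = (3/8)·0 + (3/8)·23/3 + (1/4)·5 = 33/8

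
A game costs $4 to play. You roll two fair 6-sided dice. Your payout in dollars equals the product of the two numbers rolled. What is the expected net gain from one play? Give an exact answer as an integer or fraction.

Distribution of the product of the two numbers rolled: 1 w.p. 1/36, 2 w.p. 1/18, 3 w.p. 1/18, 4 w.p. 1/12, 5 w.p. 1/18, 6 w.p. 1/9, …
E[payout] = (1/36)·1 + (1/18)·2 + (1/18)·3 + (1/12)·4 + (1/18)·5 + (1/9)·6 + (1/18)·8 + (1/36)·9 + (1/18)·10 + (1/9)·12 + (1/18)·15 + (1/36)·16 + (1/18)·18 + (1/18)·20 + (1/18)·24 + (1/36)·25 + (1/18)·30 + (1/36)·36 = 49/4
Expected profit = 49/4 − 4 = 33/4

33/4 dollars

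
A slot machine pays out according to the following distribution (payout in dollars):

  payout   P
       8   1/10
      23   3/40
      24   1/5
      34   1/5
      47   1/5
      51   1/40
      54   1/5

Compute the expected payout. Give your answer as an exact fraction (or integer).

E[X] = (1/10)·8 + (3/40)·23 + (1/5)·24 + (1/5)·34 + (1/5)·47 + (1/40)·51 + (1/5)·54
     = 178/5

178/5 dollars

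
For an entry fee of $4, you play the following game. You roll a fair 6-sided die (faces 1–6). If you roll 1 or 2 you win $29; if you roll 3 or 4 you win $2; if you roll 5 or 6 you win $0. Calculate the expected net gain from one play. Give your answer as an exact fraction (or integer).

E[payout] = (1/3)·0 + (1/3)·2 + (1/3)·29 = 31/3
Expected profit = 31/3 − 4 = 19/3

19/3 dollars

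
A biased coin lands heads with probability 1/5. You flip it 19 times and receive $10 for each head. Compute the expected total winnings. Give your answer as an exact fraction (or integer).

E[#heads] = 19·1/5 = 19/5 (linearity over flips).
E[winnings] = 10·19/5 = 38.

$38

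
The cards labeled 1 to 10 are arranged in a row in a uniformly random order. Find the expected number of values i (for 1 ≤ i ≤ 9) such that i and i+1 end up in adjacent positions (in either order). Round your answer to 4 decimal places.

For each i ∈ {1,…,9}, let Xᵢ = 1 if i and i+1 are adjacent. P(Xᵢ=1) = 2·(10−1)!/10! = 2/10.
By linearity, E[ΣXᵢ] = (9)·(2/10) = 9/5.
≈ 1.8000

1.8000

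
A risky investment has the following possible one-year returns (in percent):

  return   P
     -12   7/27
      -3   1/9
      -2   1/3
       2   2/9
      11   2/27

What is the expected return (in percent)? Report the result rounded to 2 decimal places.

-2.85

E[X] = (7/27)·(-12) + (1/9)·(-3) + (1/3)·(-2) + (2/9)·2 + (2/27)·11
     = -77/27 ≈ -2.85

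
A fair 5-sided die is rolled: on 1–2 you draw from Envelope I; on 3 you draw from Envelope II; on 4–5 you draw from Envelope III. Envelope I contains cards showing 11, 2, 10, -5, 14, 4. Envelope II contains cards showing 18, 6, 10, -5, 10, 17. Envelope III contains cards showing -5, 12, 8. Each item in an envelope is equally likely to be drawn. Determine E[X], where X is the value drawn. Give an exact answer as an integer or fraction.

94/15

E[X | Envelope I] = (11 + 2 + 10 − 5 + 14 + 4)/6 = 6
E[X | Envelope II] = (18 + 6 + 10 − 5 + 10 + 17)/6 = 28/3
E[X | Envelope III] = (-5 + 12 + 8)/3 = 5
E[X] = (2/5)·6 + (1/5)·28/3 + (2/5)·5 = 94/15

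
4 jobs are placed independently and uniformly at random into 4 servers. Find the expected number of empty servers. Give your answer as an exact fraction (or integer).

81/64

Let Xⱼ=1 if server j is empty. P(Xⱼ=1) = ((4-1)/4)^4 = 81/256.
By linearity, E[#empty] = 4·81/256 = 81/64.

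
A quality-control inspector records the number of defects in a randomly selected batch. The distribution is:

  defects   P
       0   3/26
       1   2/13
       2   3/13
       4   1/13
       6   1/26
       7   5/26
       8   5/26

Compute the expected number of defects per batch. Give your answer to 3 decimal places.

4.038

E[X] = (3/26)·0 + (2/13)·1 + (3/13)·2 + (1/13)·4 + (1/26)·6 + (5/26)·7 + (5/26)·8
     = 105/26 ≈ 4.038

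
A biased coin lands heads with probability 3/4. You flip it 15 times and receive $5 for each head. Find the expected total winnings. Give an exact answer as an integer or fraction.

225/4 dollars

E[#heads] = 15·3/4 = 45/4 (linearity over flips).
E[winnings] = 5·45/4 = 225/4.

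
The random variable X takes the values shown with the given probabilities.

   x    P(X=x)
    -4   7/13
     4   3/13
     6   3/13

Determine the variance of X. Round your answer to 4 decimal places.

20.5917

E[X] = (7/13)·(-4) + (3/13)·4 + (3/13)·6 = 2/13
E[X²] = (7/13)·16 + (3/13)·16 + (3/13)·36 = 268/13
Var(X) = 268/13 − (2/13)² = 3480/169 ≈ 20.5917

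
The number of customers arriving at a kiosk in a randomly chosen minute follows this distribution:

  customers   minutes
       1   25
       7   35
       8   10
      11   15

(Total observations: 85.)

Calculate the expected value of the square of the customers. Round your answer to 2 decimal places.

49.35

Total = 85, so P(customers=1) = 25/85, etc.
E[X²] = (5/17)·1 + (7/17)·49 + (2/17)·64 + (3/17)·121
     = 839/17 ≈ 49.35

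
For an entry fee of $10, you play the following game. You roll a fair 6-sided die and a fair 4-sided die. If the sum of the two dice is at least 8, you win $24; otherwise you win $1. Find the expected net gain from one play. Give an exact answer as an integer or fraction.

E[payout] = (3/4)·1 + (1/4)·24 = 27/4
Expected profit = 27/4 − 10 = -13/4

-13/4 dollars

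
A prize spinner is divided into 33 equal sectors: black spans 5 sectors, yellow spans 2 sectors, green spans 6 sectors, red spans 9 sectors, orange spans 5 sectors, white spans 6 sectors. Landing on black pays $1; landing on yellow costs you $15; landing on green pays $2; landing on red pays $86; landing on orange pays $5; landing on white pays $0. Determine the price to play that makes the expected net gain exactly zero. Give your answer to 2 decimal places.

E[payout] = (5/33)·1 + (2/33)·(-15) + (6/33)·2 + (9/33)·86 + (5/33)·5 + (6/33)·0 = 262/11
Fair fee = E[payout] = 262/11 ≈ $23.82

$23.82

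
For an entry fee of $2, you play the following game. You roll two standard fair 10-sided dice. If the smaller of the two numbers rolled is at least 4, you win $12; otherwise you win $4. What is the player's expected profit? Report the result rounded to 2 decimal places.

$5.92

E[payout] = (51/100)·4 + (49/100)·12 = 198/25
Expected profit = 198/25 − 2 = 148/25 ≈ $5.92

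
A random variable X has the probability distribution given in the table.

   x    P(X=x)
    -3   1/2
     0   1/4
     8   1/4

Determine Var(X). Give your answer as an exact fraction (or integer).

E[X] = (1/2)·(-3) + (1/4)·0 + (1/4)·8 = 1/2
E[X²] = (1/2)·9 + (1/4)·0 + (1/4)·64 = 41/2
Var(X) = 41/2 − (1/2)² = 81/4

81/4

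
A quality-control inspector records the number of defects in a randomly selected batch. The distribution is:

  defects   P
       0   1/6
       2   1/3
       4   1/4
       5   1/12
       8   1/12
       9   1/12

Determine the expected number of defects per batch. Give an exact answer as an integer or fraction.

7/2

E[X] = (1/6)·0 + (1/3)·2 + (1/4)·4 + (1/12)·5 + (1/12)·8 + (1/12)·9
     = 7/2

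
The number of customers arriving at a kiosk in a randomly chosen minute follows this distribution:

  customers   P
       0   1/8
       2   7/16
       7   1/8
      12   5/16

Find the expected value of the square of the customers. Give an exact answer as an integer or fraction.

E[X²] = (1/8)·0 + (7/16)·4 + (1/8)·49 + (5/16)·144
     = 423/8

423/8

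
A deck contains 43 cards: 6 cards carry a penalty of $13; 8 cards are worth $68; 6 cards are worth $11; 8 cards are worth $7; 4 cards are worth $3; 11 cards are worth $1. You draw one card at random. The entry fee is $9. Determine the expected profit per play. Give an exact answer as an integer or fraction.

E[payout] = (6/43)·(-13) + (8/43)·68 + (6/43)·11 + (8/43)·7 + (4/43)·3 + (11/43)·1 = 611/43
Expected profit = 611/43 − 9 = 224/43

224/43 dollars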